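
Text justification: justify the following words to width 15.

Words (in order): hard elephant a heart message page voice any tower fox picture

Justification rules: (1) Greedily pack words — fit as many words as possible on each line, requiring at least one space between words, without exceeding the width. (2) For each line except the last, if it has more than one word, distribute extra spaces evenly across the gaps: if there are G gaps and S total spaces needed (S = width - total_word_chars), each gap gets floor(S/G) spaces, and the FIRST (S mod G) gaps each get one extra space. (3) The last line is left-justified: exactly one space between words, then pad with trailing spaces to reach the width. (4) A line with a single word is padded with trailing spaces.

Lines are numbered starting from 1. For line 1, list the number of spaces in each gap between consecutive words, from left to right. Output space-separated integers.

Line 1: ['hard', 'elephant', 'a'] (min_width=15, slack=0)
Line 2: ['heart', 'message'] (min_width=13, slack=2)
Line 3: ['page', 'voice', 'any'] (min_width=14, slack=1)
Line 4: ['tower', 'fox'] (min_width=9, slack=6)
Line 5: ['picture'] (min_width=7, slack=8)

Answer: 1 1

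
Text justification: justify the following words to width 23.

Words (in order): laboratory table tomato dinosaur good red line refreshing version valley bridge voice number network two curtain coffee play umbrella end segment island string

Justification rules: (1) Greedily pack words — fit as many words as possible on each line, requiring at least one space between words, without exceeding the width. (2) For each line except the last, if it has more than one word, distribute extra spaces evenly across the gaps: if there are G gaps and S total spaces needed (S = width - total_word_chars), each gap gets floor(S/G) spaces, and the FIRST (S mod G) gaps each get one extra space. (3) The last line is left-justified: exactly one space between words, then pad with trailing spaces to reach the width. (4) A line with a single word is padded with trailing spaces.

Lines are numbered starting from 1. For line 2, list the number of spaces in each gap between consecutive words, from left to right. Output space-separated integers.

Line 1: ['laboratory', 'table', 'tomato'] (min_width=23, slack=0)
Line 2: ['dinosaur', 'good', 'red', 'line'] (min_width=22, slack=1)
Line 3: ['refreshing', 'version'] (min_width=18, slack=5)
Line 4: ['valley', 'bridge', 'voice'] (min_width=19, slack=4)
Line 5: ['number', 'network', 'two'] (min_width=18, slack=5)
Line 6: ['curtain', 'coffee', 'play'] (min_width=19, slack=4)
Line 7: ['umbrella', 'end', 'segment'] (min_width=20, slack=3)
Line 8: ['island', 'string'] (min_width=13, slack=10)

Answer: 2 1 1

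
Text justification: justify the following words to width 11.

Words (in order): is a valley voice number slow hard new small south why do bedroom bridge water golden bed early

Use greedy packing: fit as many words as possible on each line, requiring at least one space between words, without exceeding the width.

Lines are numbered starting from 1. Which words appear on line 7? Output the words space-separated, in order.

Answer: bedroom

Derivation:
Line 1: ['is', 'a', 'valley'] (min_width=11, slack=0)
Line 2: ['voice'] (min_width=5, slack=6)
Line 3: ['number', 'slow'] (min_width=11, slack=0)
Line 4: ['hard', 'new'] (min_width=8, slack=3)
Line 5: ['small', 'south'] (min_width=11, slack=0)
Line 6: ['why', 'do'] (min_width=6, slack=5)
Line 7: ['bedroom'] (min_width=7, slack=4)
Line 8: ['bridge'] (min_width=6, slack=5)
Line 9: ['water'] (min_width=5, slack=6)
Line 10: ['golden', 'bed'] (min_width=10, slack=1)
Line 11: ['early'] (min_width=5, slack=6)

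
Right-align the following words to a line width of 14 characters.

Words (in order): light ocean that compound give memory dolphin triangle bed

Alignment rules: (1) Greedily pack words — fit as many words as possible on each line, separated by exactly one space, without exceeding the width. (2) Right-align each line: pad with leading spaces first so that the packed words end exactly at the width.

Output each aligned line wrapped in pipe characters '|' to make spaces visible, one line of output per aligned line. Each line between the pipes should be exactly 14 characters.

Line 1: ['light', 'ocean'] (min_width=11, slack=3)
Line 2: ['that', 'compound'] (min_width=13, slack=1)
Line 3: ['give', 'memory'] (min_width=11, slack=3)
Line 4: ['dolphin'] (min_width=7, slack=7)
Line 5: ['triangle', 'bed'] (min_width=12, slack=2)

Answer: |   light ocean|
| that compound|
|   give memory|
|       dolphin|
|  triangle bed|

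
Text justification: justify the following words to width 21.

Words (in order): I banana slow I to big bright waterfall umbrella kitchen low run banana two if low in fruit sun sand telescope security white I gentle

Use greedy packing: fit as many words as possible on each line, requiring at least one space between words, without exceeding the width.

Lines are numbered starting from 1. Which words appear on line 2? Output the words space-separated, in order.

Line 1: ['I', 'banana', 'slow', 'I', 'to'] (min_width=18, slack=3)
Line 2: ['big', 'bright', 'waterfall'] (min_width=20, slack=1)
Line 3: ['umbrella', 'kitchen', 'low'] (min_width=20, slack=1)
Line 4: ['run', 'banana', 'two', 'if', 'low'] (min_width=21, slack=0)
Line 5: ['in', 'fruit', 'sun', 'sand'] (min_width=17, slack=4)
Line 6: ['telescope', 'security'] (min_width=18, slack=3)
Line 7: ['white', 'I', 'gentle'] (min_width=14, slack=7)

Answer: big bright waterfall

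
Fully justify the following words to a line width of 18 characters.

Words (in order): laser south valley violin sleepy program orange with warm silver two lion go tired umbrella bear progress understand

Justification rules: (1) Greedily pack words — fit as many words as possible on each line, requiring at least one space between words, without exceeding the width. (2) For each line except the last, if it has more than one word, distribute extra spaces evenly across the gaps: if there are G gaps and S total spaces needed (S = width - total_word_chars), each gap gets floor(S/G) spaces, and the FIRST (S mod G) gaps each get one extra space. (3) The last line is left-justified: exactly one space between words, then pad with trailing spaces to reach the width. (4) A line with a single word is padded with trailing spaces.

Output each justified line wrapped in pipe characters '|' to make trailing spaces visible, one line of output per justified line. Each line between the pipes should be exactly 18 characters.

Answer: |laser south valley|
|violin      sleepy|
|program     orange|
|with  warm  silver|
|two  lion go tired|
|umbrella      bear|
|progress          |
|understand        |

Derivation:
Line 1: ['laser', 'south', 'valley'] (min_width=18, slack=0)
Line 2: ['violin', 'sleepy'] (min_width=13, slack=5)
Line 3: ['program', 'orange'] (min_width=14, slack=4)
Line 4: ['with', 'warm', 'silver'] (min_width=16, slack=2)
Line 5: ['two', 'lion', 'go', 'tired'] (min_width=17, slack=1)
Line 6: ['umbrella', 'bear'] (min_width=13, slack=5)
Line 7: ['progress'] (min_width=8, slack=10)
Line 8: ['understand'] (min_width=10, slack=8)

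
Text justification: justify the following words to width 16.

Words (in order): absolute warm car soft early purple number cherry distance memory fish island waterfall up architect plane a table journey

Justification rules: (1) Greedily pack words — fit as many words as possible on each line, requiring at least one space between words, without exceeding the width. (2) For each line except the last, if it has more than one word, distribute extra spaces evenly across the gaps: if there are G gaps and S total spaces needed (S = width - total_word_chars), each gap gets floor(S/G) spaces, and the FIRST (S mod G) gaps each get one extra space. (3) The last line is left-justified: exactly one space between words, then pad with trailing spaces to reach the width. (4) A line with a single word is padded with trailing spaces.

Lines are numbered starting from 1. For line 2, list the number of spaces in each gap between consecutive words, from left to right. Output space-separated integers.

Line 1: ['absolute', 'warm'] (min_width=13, slack=3)
Line 2: ['car', 'soft', 'early'] (min_width=14, slack=2)
Line 3: ['purple', 'number'] (min_width=13, slack=3)
Line 4: ['cherry', 'distance'] (min_width=15, slack=1)
Line 5: ['memory', 'fish'] (min_width=11, slack=5)
Line 6: ['island', 'waterfall'] (min_width=16, slack=0)
Line 7: ['up', 'architect'] (min_width=12, slack=4)
Line 8: ['plane', 'a', 'table'] (min_width=13, slack=3)
Line 9: ['journey'] (min_width=7, slack=9)

Answer: 2 2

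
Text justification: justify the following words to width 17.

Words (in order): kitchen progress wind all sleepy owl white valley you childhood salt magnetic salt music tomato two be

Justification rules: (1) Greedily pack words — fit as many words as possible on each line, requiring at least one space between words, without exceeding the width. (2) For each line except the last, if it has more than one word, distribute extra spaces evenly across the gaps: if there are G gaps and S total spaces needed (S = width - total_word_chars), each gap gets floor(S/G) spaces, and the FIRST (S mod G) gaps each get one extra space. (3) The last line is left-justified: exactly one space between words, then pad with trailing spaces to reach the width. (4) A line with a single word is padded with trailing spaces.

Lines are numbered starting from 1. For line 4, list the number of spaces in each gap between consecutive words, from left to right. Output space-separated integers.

Line 1: ['kitchen', 'progress'] (min_width=16, slack=1)
Line 2: ['wind', 'all', 'sleepy'] (min_width=15, slack=2)
Line 3: ['owl', 'white', 'valley'] (min_width=16, slack=1)
Line 4: ['you', 'childhood'] (min_width=13, slack=4)
Line 5: ['salt', 'magnetic'] (min_width=13, slack=4)
Line 6: ['salt', 'music', 'tomato'] (min_width=17, slack=0)
Line 7: ['two', 'be'] (min_width=6, slack=11)

Answer: 5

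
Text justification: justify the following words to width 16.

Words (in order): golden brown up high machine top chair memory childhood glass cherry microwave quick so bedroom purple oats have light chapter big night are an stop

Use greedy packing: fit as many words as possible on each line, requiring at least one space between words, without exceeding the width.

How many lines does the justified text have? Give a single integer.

Answer: 10

Derivation:
Line 1: ['golden', 'brown', 'up'] (min_width=15, slack=1)
Line 2: ['high', 'machine', 'top'] (min_width=16, slack=0)
Line 3: ['chair', 'memory'] (min_width=12, slack=4)
Line 4: ['childhood', 'glass'] (min_width=15, slack=1)
Line 5: ['cherry', 'microwave'] (min_width=16, slack=0)
Line 6: ['quick', 'so', 'bedroom'] (min_width=16, slack=0)
Line 7: ['purple', 'oats', 'have'] (min_width=16, slack=0)
Line 8: ['light', 'chapter'] (min_width=13, slack=3)
Line 9: ['big', 'night', 'are', 'an'] (min_width=16, slack=0)
Line 10: ['stop'] (min_width=4, slack=12)
Total lines: 10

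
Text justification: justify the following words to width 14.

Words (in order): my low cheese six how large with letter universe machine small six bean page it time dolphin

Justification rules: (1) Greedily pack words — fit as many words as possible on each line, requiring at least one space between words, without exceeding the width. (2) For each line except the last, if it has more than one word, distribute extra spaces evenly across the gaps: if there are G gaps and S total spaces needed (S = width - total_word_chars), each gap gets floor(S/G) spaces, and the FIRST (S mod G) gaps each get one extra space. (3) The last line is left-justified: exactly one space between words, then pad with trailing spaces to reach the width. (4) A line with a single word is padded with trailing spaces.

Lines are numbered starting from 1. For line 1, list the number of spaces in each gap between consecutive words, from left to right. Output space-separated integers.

Line 1: ['my', 'low', 'cheese'] (min_width=13, slack=1)
Line 2: ['six', 'how', 'large'] (min_width=13, slack=1)
Line 3: ['with', 'letter'] (min_width=11, slack=3)
Line 4: ['universe'] (min_width=8, slack=6)
Line 5: ['machine', 'small'] (min_width=13, slack=1)
Line 6: ['six', 'bean', 'page'] (min_width=13, slack=1)
Line 7: ['it', 'time'] (min_width=7, slack=7)
Line 8: ['dolphin'] (min_width=7, slack=7)

Answer: 2 1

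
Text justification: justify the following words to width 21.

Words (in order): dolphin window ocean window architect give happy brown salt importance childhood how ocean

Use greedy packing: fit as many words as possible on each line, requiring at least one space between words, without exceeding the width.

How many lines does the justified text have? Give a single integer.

Line 1: ['dolphin', 'window', 'ocean'] (min_width=20, slack=1)
Line 2: ['window', 'architect', 'give'] (min_width=21, slack=0)
Line 3: ['happy', 'brown', 'salt'] (min_width=16, slack=5)
Line 4: ['importance', 'childhood'] (min_width=20, slack=1)
Line 5: ['how', 'ocean'] (min_width=9, slack=12)
Total lines: 5

Answer: 5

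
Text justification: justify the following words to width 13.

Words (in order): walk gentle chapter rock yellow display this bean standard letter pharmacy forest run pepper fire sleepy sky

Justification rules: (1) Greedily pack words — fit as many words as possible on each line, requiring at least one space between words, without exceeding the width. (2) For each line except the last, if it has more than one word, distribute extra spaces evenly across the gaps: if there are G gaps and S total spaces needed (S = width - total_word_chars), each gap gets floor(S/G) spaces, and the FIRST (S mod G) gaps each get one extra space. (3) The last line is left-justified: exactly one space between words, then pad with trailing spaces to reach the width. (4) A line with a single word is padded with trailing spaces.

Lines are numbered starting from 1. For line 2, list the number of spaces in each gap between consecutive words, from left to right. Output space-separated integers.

Answer: 2

Derivation:
Line 1: ['walk', 'gentle'] (min_width=11, slack=2)
Line 2: ['chapter', 'rock'] (min_width=12, slack=1)
Line 3: ['yellow'] (min_width=6, slack=7)
Line 4: ['display', 'this'] (min_width=12, slack=1)
Line 5: ['bean', 'standard'] (min_width=13, slack=0)
Line 6: ['letter'] (min_width=6, slack=7)
Line 7: ['pharmacy'] (min_width=8, slack=5)
Line 8: ['forest', 'run'] (min_width=10, slack=3)
Line 9: ['pepper', 'fire'] (min_width=11, slack=2)
Line 10: ['sleepy', 'sky'] (min_width=10, slack=3)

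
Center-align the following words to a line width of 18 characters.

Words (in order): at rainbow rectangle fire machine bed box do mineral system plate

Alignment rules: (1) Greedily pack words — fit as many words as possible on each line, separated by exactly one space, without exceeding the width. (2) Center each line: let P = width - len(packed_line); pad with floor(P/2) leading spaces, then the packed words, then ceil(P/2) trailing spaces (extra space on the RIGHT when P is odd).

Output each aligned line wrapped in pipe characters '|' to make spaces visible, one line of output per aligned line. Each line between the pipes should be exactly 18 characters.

Answer: |    at rainbow    |
|  rectangle fire  |
|machine bed box do|
|  mineral system  |
|      plate       |

Derivation:
Line 1: ['at', 'rainbow'] (min_width=10, slack=8)
Line 2: ['rectangle', 'fire'] (min_width=14, slack=4)
Line 3: ['machine', 'bed', 'box', 'do'] (min_width=18, slack=0)
Line 4: ['mineral', 'system'] (min_width=14, slack=4)
Line 5: ['plate'] (min_width=5, slack=13)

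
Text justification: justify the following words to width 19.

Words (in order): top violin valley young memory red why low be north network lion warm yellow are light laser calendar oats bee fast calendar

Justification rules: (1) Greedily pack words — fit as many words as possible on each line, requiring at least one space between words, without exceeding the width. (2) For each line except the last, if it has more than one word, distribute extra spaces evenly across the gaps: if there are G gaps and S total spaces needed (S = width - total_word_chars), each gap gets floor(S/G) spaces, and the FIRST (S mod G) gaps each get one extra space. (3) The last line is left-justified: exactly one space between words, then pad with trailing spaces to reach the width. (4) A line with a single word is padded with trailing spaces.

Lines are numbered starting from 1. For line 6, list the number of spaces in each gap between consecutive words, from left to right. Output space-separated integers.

Line 1: ['top', 'violin', 'valley'] (min_width=17, slack=2)
Line 2: ['young', 'memory', 'red'] (min_width=16, slack=3)
Line 3: ['why', 'low', 'be', 'north'] (min_width=16, slack=3)
Line 4: ['network', 'lion', 'warm'] (min_width=17, slack=2)
Line 5: ['yellow', 'are', 'light'] (min_width=16, slack=3)
Line 6: ['laser', 'calendar', 'oats'] (min_width=19, slack=0)
Line 7: ['bee', 'fast', 'calendar'] (min_width=17, slack=2)

Answer: 1 1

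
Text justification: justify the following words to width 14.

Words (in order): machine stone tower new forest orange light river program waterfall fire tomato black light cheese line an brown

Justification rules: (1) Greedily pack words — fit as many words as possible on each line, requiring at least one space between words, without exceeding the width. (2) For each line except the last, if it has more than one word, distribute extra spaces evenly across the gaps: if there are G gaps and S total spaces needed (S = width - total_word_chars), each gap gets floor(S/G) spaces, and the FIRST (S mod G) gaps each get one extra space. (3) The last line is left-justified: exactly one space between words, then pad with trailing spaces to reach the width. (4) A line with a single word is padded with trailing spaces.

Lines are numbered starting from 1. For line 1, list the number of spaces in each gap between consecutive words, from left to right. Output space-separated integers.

Line 1: ['machine', 'stone'] (min_width=13, slack=1)
Line 2: ['tower', 'new'] (min_width=9, slack=5)
Line 3: ['forest', 'orange'] (min_width=13, slack=1)
Line 4: ['light', 'river'] (min_width=11, slack=3)
Line 5: ['program'] (min_width=7, slack=7)
Line 6: ['waterfall', 'fire'] (min_width=14, slack=0)
Line 7: ['tomato', 'black'] (min_width=12, slack=2)
Line 8: ['light', 'cheese'] (min_width=12, slack=2)
Line 9: ['line', 'an', 'brown'] (min_width=13, slack=1)

Answer: 2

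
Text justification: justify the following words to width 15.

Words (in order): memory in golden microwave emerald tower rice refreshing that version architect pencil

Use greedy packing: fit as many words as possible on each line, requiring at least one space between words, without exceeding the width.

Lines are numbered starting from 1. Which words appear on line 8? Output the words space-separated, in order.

Line 1: ['memory', 'in'] (min_width=9, slack=6)
Line 2: ['golden'] (min_width=6, slack=9)
Line 3: ['microwave'] (min_width=9, slack=6)
Line 4: ['emerald', 'tower'] (min_width=13, slack=2)
Line 5: ['rice', 'refreshing'] (min_width=15, slack=0)
Line 6: ['that', 'version'] (min_width=12, slack=3)
Line 7: ['architect'] (min_width=9, slack=6)
Line 8: ['pencil'] (min_width=6, slack=9)

Answer: pencil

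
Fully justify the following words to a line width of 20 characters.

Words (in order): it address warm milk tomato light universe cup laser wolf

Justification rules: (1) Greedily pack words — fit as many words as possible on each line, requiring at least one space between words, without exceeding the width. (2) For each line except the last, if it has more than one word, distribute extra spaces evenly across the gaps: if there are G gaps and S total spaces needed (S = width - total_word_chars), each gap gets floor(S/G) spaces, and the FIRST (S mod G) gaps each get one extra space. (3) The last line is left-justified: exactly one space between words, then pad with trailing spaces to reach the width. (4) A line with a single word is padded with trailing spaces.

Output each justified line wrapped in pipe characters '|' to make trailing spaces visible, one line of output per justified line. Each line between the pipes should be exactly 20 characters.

Answer: |it address warm milk|
|tomato         light|
|universe  cup  laser|
|wolf                |

Derivation:
Line 1: ['it', 'address', 'warm', 'milk'] (min_width=20, slack=0)
Line 2: ['tomato', 'light'] (min_width=12, slack=8)
Line 3: ['universe', 'cup', 'laser'] (min_width=18, slack=2)
Line 4: ['wolf'] (min_width=4, slack=16)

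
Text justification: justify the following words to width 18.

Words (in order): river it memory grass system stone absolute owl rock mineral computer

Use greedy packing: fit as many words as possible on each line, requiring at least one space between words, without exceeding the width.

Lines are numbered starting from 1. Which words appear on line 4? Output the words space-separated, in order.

Line 1: ['river', 'it', 'memory'] (min_width=15, slack=3)
Line 2: ['grass', 'system', 'stone'] (min_width=18, slack=0)
Line 3: ['absolute', 'owl', 'rock'] (min_width=17, slack=1)
Line 4: ['mineral', 'computer'] (min_width=16, slack=2)

Answer: mineral computer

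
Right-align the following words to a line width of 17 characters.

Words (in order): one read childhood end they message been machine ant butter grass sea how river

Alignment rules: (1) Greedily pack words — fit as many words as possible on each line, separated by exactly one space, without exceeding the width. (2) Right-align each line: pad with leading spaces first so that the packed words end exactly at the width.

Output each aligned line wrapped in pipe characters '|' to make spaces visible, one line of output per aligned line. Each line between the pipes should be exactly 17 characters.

Answer: |         one read|
|    childhood end|
|they message been|
|      machine ant|
| butter grass sea|
|        how river|

Derivation:
Line 1: ['one', 'read'] (min_width=8, slack=9)
Line 2: ['childhood', 'end'] (min_width=13, slack=4)
Line 3: ['they', 'message', 'been'] (min_width=17, slack=0)
Line 4: ['machine', 'ant'] (min_width=11, slack=6)
Line 5: ['butter', 'grass', 'sea'] (min_width=16, slack=1)
Line 6: ['how', 'river'] (min_width=9, slack=8)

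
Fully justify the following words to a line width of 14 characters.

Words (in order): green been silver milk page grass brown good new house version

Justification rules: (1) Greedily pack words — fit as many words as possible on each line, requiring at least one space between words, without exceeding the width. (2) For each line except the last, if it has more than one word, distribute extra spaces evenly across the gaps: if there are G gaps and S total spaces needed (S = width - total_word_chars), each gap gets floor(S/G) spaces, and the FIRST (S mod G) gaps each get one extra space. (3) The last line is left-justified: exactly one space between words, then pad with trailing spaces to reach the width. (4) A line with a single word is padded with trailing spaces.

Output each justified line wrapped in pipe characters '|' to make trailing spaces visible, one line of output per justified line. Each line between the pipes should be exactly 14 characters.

Answer: |green     been|
|silver    milk|
|page     grass|
|brown good new|
|house version |

Derivation:
Line 1: ['green', 'been'] (min_width=10, slack=4)
Line 2: ['silver', 'milk'] (min_width=11, slack=3)
Line 3: ['page', 'grass'] (min_width=10, slack=4)
Line 4: ['brown', 'good', 'new'] (min_width=14, slack=0)
Line 5: ['house', 'version'] (min_width=13, slack=1)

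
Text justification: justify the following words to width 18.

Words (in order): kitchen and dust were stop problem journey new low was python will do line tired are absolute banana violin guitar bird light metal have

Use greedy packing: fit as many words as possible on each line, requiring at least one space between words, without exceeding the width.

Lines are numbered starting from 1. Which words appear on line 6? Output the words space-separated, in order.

Answer: absolute banana

Derivation:
Line 1: ['kitchen', 'and', 'dust'] (min_width=16, slack=2)
Line 2: ['were', 'stop', 'problem'] (min_width=17, slack=1)
Line 3: ['journey', 'new', 'low'] (min_width=15, slack=3)
Line 4: ['was', 'python', 'will', 'do'] (min_width=18, slack=0)
Line 5: ['line', 'tired', 'are'] (min_width=14, slack=4)
Line 6: ['absolute', 'banana'] (min_width=15, slack=3)
Line 7: ['violin', 'guitar', 'bird'] (min_width=18, slack=0)
Line 8: ['light', 'metal', 'have'] (min_width=16, slack=2)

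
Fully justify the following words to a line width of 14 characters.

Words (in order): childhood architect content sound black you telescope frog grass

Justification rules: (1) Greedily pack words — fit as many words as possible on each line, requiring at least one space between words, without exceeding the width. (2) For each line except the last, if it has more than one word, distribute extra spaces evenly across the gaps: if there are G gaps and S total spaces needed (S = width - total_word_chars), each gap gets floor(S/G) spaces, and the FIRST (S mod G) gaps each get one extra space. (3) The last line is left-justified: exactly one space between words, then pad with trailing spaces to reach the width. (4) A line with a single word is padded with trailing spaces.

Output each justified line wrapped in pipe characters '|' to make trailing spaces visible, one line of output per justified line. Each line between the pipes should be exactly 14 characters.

Answer: |childhood     |
|architect     |
|content  sound|
|black      you|
|telescope frog|
|grass         |

Derivation:
Line 1: ['childhood'] (min_width=9, slack=5)
Line 2: ['architect'] (min_width=9, slack=5)
Line 3: ['content', 'sound'] (min_width=13, slack=1)
Line 4: ['black', 'you'] (min_width=9, slack=5)
Line 5: ['telescope', 'frog'] (min_width=14, slack=0)
Line 6: ['grass'] (min_width=5, slack=9)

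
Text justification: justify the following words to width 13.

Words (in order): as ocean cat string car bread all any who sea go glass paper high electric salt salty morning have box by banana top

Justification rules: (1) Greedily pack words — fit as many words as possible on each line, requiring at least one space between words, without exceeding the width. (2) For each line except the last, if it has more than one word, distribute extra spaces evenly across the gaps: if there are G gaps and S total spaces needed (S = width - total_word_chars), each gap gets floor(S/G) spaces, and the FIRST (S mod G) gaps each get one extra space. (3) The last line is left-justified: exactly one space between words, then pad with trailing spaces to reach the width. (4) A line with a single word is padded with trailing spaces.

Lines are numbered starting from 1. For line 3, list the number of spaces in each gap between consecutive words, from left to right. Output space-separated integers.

Line 1: ['as', 'ocean', 'cat'] (min_width=12, slack=1)
Line 2: ['string', 'car'] (min_width=10, slack=3)
Line 3: ['bread', 'all', 'any'] (min_width=13, slack=0)
Line 4: ['who', 'sea', 'go'] (min_width=10, slack=3)
Line 5: ['glass', 'paper'] (min_width=11, slack=2)
Line 6: ['high', 'electric'] (min_width=13, slack=0)
Line 7: ['salt', 'salty'] (min_width=10, slack=3)
Line 8: ['morning', 'have'] (min_width=12, slack=1)
Line 9: ['box', 'by', 'banana'] (min_width=13, slack=0)
Line 10: ['top'] (min_width=3, slack=10)

Answer: 1 1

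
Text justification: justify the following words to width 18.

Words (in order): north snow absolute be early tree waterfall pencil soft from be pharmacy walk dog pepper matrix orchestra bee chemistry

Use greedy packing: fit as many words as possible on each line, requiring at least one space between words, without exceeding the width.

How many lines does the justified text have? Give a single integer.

Line 1: ['north', 'snow'] (min_width=10, slack=8)
Line 2: ['absolute', 'be', 'early'] (min_width=17, slack=1)
Line 3: ['tree', 'waterfall'] (min_width=14, slack=4)
Line 4: ['pencil', 'soft', 'from'] (min_width=16, slack=2)
Line 5: ['be', 'pharmacy', 'walk'] (min_width=16, slack=2)
Line 6: ['dog', 'pepper', 'matrix'] (min_width=17, slack=1)
Line 7: ['orchestra', 'bee'] (min_width=13, slack=5)
Line 8: ['chemistry'] (min_width=9, slack=9)
Total lines: 8

Answer: 8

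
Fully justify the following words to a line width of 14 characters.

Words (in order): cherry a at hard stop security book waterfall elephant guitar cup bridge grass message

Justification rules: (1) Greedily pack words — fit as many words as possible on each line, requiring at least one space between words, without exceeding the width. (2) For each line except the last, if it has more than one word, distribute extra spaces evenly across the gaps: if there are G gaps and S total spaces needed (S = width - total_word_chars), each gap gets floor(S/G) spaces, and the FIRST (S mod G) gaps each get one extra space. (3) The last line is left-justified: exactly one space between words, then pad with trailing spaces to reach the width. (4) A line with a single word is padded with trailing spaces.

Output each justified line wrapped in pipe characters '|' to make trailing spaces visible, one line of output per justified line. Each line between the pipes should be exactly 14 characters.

Line 1: ['cherry', 'a', 'at'] (min_width=11, slack=3)
Line 2: ['hard', 'stop'] (min_width=9, slack=5)
Line 3: ['security', 'book'] (min_width=13, slack=1)
Line 4: ['waterfall'] (min_width=9, slack=5)
Line 5: ['elephant'] (min_width=8, slack=6)
Line 6: ['guitar', 'cup'] (min_width=10, slack=4)
Line 7: ['bridge', 'grass'] (min_width=12, slack=2)
Line 8: ['message'] (min_width=7, slack=7)

Answer: |cherry   a  at|
|hard      stop|
|security  book|
|waterfall     |
|elephant      |
|guitar     cup|
|bridge   grass|
|message       |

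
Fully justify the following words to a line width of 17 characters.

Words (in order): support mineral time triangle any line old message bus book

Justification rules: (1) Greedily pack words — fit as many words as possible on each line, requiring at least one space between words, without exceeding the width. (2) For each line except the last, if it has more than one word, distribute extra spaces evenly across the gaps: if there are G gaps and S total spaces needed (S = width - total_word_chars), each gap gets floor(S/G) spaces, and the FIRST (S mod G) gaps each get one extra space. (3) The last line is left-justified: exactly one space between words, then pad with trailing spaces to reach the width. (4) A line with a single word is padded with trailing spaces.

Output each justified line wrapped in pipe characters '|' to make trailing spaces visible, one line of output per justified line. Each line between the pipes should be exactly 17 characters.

Line 1: ['support', 'mineral'] (min_width=15, slack=2)
Line 2: ['time', 'triangle', 'any'] (min_width=17, slack=0)
Line 3: ['line', 'old', 'message'] (min_width=16, slack=1)
Line 4: ['bus', 'book'] (min_width=8, slack=9)

Answer: |support   mineral|
|time triangle any|
|line  old message|
|bus book         |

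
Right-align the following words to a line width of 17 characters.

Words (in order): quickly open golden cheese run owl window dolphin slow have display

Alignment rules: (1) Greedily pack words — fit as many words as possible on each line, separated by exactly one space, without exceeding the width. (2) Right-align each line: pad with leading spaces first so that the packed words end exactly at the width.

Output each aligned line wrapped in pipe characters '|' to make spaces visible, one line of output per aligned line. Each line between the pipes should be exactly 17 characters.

Answer: |     quickly open|
|golden cheese run|
|       owl window|
|dolphin slow have|
|          display|

Derivation:
Line 1: ['quickly', 'open'] (min_width=12, slack=5)
Line 2: ['golden', 'cheese', 'run'] (min_width=17, slack=0)
Line 3: ['owl', 'window'] (min_width=10, slack=7)
Line 4: ['dolphin', 'slow', 'have'] (min_width=17, slack=0)
Line 5: ['display'] (min_width=7, slack=10)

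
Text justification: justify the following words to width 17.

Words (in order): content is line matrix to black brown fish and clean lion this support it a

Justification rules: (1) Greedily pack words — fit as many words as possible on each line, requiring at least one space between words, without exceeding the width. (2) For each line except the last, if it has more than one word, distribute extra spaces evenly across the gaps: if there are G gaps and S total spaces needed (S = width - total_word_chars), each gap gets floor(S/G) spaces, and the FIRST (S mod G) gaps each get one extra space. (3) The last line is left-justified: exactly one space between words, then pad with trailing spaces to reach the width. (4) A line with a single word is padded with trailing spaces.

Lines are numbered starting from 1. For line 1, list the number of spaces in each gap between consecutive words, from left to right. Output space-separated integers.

Answer: 2 2

Derivation:
Line 1: ['content', 'is', 'line'] (min_width=15, slack=2)
Line 2: ['matrix', 'to', 'black'] (min_width=15, slack=2)
Line 3: ['brown', 'fish', 'and'] (min_width=14, slack=3)
Line 4: ['clean', 'lion', 'this'] (min_width=15, slack=2)
Line 5: ['support', 'it', 'a'] (min_width=12, slack=5)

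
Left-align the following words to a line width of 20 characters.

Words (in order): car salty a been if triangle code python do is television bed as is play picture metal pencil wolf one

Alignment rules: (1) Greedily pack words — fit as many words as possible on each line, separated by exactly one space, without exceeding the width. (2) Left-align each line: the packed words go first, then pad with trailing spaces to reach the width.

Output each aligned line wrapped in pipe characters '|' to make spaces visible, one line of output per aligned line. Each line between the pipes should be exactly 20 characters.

Answer: |car salty a been if |
|triangle code python|
|do is television bed|
|as is play picture  |
|metal pencil wolf   |
|one                 |

Derivation:
Line 1: ['car', 'salty', 'a', 'been', 'if'] (min_width=19, slack=1)
Line 2: ['triangle', 'code', 'python'] (min_width=20, slack=0)
Line 3: ['do', 'is', 'television', 'bed'] (min_width=20, slack=0)
Line 4: ['as', 'is', 'play', 'picture'] (min_width=18, slack=2)
Line 5: ['metal', 'pencil', 'wolf'] (min_width=17, slack=3)
Line 6: ['one'] (min_width=3, slack=17)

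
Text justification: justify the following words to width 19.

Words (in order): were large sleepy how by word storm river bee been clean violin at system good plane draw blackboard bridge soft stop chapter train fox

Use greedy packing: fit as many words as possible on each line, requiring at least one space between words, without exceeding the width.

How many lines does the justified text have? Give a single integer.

Line 1: ['were', 'large', 'sleepy'] (min_width=17, slack=2)
Line 2: ['how', 'by', 'word', 'storm'] (min_width=17, slack=2)
Line 3: ['river', 'bee', 'been'] (min_width=14, slack=5)
Line 4: ['clean', 'violin', 'at'] (min_width=15, slack=4)
Line 5: ['system', 'good', 'plane'] (min_width=17, slack=2)
Line 6: ['draw', 'blackboard'] (min_width=15, slack=4)
Line 7: ['bridge', 'soft', 'stop'] (min_width=16, slack=3)
Line 8: ['chapter', 'train', 'fox'] (min_width=17, slack=2)
Total lines: 8

Answer: 8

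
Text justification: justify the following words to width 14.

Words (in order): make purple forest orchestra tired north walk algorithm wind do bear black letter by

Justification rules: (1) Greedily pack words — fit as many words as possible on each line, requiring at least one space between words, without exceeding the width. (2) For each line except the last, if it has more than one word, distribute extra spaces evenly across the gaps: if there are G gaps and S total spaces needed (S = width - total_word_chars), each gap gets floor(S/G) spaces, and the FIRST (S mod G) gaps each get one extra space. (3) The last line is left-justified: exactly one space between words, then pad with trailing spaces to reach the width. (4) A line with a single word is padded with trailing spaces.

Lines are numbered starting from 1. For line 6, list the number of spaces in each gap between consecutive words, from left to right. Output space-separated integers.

Answer: 2 2

Derivation:
Line 1: ['make', 'purple'] (min_width=11, slack=3)
Line 2: ['forest'] (min_width=6, slack=8)
Line 3: ['orchestra'] (min_width=9, slack=5)
Line 4: ['tired', 'north'] (min_width=11, slack=3)
Line 5: ['walk', 'algorithm'] (min_width=14, slack=0)
Line 6: ['wind', 'do', 'bear'] (min_width=12, slack=2)
Line 7: ['black', 'letter'] (min_width=12, slack=2)
Line 8: ['by'] (min_width=2, slack=12)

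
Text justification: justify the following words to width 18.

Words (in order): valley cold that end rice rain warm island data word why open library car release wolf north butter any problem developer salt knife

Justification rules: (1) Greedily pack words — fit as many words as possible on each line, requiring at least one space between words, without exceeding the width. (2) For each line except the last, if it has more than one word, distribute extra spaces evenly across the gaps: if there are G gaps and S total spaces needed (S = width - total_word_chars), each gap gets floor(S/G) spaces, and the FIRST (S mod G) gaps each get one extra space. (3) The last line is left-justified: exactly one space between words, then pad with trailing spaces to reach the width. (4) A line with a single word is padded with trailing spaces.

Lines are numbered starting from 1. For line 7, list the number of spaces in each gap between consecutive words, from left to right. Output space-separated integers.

Line 1: ['valley', 'cold', 'that'] (min_width=16, slack=2)
Line 2: ['end', 'rice', 'rain', 'warm'] (min_width=18, slack=0)
Line 3: ['island', 'data', 'word'] (min_width=16, slack=2)
Line 4: ['why', 'open', 'library'] (min_width=16, slack=2)
Line 5: ['car', 'release', 'wolf'] (min_width=16, slack=2)
Line 6: ['north', 'butter', 'any'] (min_width=16, slack=2)
Line 7: ['problem', 'developer'] (min_width=17, slack=1)
Line 8: ['salt', 'knife'] (min_width=10, slack=8)

Answer: 2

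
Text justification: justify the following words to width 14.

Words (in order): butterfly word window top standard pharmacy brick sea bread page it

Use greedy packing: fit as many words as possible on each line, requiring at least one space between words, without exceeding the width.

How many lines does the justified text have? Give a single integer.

Answer: 6

Derivation:
Line 1: ['butterfly', 'word'] (min_width=14, slack=0)
Line 2: ['window', 'top'] (min_width=10, slack=4)
Line 3: ['standard'] (min_width=8, slack=6)
Line 4: ['pharmacy', 'brick'] (min_width=14, slack=0)
Line 5: ['sea', 'bread', 'page'] (min_width=14, slack=0)
Line 6: ['it'] (min_width=2, slack=12)
Total lines: 6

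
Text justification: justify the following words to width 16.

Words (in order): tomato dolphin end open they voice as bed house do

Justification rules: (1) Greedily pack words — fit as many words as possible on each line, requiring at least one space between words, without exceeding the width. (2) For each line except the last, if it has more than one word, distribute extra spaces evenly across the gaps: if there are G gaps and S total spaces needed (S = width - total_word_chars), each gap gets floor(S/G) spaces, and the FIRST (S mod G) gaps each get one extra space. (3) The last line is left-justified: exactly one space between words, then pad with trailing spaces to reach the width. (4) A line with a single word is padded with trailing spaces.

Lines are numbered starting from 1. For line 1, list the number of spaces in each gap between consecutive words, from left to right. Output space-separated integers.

Answer: 3

Derivation:
Line 1: ['tomato', 'dolphin'] (min_width=14, slack=2)
Line 2: ['end', 'open', 'they'] (min_width=13, slack=3)
Line 3: ['voice', 'as', 'bed'] (min_width=12, slack=4)
Line 4: ['house', 'do'] (min_width=8, slack=8)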